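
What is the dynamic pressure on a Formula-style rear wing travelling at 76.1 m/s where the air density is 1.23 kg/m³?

q = ½ρv² = ½ × 1.23 × 76.1² = 3560 Pa

q = 3560 Pa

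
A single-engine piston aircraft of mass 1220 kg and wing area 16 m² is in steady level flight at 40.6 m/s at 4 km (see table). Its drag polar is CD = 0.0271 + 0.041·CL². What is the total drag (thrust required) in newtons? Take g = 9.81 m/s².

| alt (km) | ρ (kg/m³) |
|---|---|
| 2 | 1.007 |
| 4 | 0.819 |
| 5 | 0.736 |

At 4 km, from the table: ρ = 0.819 kg/m³.
Level flight ⇒ L = W = m·g = 1220 × 9.81 = 11968 N.
q = ½ρv² = ½ × 0.819 × 40.6² = 675 Pa.
CL = 2W/(ρv²S) = 2×11968/(0.819×40.6²×16) = 1.108.
CD = 0.0271 + 0.041 × 1.108² = 0.07745.
D = q·S·CD = 675 × 16 × 0.07745 = 836.5 N

D = 836 N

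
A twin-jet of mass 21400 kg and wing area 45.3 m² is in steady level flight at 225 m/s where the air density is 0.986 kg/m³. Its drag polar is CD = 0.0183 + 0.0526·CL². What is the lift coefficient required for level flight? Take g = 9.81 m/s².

In steady level flight, lift balances weight: W = mg = 21400 × 9.81 = 2.0993×10^5 N.
q = ½ρv² = ½ × 0.986 × 225² = 24960 Pa.
Required CL = L/(qS) = 2.0993×10^5/(24960·45.3) = 0.1857.

CL = 0.186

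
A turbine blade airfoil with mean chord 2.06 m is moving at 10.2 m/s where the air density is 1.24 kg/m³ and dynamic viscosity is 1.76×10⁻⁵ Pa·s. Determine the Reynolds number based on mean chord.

Re = 1.48×10^6

Re = ρ·v·c/μ = 1.24 × 10.2 × 2.06 / (1.76×10⁻⁵) = 1.48×10^6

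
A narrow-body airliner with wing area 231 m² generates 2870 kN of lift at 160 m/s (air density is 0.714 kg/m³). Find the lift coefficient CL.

From L = ½ρv²S·CL, rearranging gives CL = 2L/(ρv²S).
CL = 2 × 2.87×10^6 / (0.714 × 160² × 231) = 1.36

CL = 1.36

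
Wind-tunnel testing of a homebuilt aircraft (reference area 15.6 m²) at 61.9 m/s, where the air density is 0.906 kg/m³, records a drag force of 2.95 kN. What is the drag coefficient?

CD = 0.109

From D = ½ρv²S·CD, rearranging gives CD = 2D/(ρv²S).
CD = 2 × 2950 / (0.906 × 61.9² × 15.6) = 0.109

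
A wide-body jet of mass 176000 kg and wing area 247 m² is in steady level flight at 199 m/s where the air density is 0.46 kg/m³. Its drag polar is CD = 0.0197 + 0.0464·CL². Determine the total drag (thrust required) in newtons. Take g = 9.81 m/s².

D = 1.06×10^5 N

In steady level flight, lift balances weight: W = mg = 176000 × 9.81 = 1.7266×10^6 N.
q = ½ρv² = ½ × 0.46 × 199² = 9108 Pa.
CL = W/(q·S) = 1.7266×10^6 / (9108 × 247) = 0.7675.
CD = 0.0197 + 0.0464 × 0.7675² = 0.04703.
D = q·S·CD = 9108 × 247 × 0.04703 = 1.058×10^5 N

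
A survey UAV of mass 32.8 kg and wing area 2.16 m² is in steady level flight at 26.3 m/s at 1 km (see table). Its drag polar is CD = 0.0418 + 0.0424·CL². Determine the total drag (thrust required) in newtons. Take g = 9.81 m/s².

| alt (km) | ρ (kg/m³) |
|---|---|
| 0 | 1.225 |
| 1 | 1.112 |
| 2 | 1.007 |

D = 40 N

At 1 km, from the table: ρ = 1.112 kg/m³.
Weight W = mg = 32.8 × 9.81 = 321.77 N; in level flight L = W.
q = ½ρv² = ½ × 1.112 × 26.3² = 384.6 Pa.
CL = 2W/(ρv²S) = 2×321.77/(1.112×26.3²×2.16) = 0.3873.
CD = 0.0418 + 0.0424 × 0.3873² = 0.04816.
D = q·S·CD = 384.6 × 2.16 × 0.04816 = 40.01 N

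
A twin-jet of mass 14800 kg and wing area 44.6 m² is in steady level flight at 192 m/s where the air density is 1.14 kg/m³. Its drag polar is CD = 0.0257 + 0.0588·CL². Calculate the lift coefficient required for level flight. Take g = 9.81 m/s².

Weight W = mg = 14800 × 9.81 = 1.4519×10^5 N; in level flight L = W.
q = ½ρv² = ½ × 1.14 × 192² = 21010 Pa.
CL = 2W/(ρv²S) = 2×1.4519×10^5/(1.14×192²×44.6) = 0.1549.

CL = 0.155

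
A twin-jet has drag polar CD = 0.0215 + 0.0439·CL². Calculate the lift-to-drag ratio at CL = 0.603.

CD = 0.0215 + 0.0439 × 0.603² = 0.03746
L/D = CL/CD = 0.603 / 0.03746 = 16.1

L/D = 16.1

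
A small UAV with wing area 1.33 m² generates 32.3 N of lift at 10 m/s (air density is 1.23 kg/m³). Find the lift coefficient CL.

CL = 0.395

From L = ½ρv²S·CL, rearranging gives CL = 2L/(ρv²S).
CL = 2 × 32.3 / (1.23 × 10² × 1.33) = 0.395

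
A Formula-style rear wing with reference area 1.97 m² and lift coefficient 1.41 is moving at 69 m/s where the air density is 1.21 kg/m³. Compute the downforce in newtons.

L = 8000 N

L = ½ρv²S·CL = ½ × 1.21 × 69² × 1.97 × 1.41 = 8000 N ≈ 8 kN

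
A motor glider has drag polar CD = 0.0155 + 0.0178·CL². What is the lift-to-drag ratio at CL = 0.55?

L/D = 26.3

CD = 0.0155 + 0.0178 × 0.55² = 0.02088
L/D = CL/CD = 0.55 / 0.02088 = 26.3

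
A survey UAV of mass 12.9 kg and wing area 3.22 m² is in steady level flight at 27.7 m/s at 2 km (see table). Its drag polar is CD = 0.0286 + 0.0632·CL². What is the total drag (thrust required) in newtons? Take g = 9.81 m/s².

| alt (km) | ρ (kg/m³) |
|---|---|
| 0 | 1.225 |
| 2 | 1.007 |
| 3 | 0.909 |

At 2 km, from the table: ρ = 1.007 kg/m³.
In steady level flight, lift balances weight: W = mg = 12.9 × 9.81 = 126.55 N.
q = ½ρv² = ½ × 1.007 × 27.7² = 386.3 Pa.
CL = W/(q·S) = 126.55 / (386.3 × 3.22) = 0.1017.
CD = 0.0286 + 0.0632 × 0.1017² = 0.02925.
D = q·S·CD = 386.3 × 3.22 × 0.02925 = 36.39 N

D = 36.4 N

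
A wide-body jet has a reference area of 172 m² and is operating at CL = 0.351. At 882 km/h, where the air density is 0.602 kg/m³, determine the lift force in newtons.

Convert speed: v = 882 km/h ÷ 3.6 = 245 m/s.
L = ½ρv²S·CL = ½ × 0.602 × 245² × 172 × 0.351 = 1.09×10^6 N ≈ 1090 kN

L = 1.09×10^6 N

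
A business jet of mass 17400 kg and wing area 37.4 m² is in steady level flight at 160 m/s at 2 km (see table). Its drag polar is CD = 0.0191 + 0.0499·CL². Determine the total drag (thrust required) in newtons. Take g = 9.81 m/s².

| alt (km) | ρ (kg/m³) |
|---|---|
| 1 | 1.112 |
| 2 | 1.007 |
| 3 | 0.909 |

D = 12200 N

At 2 km, from the table: ρ = 1.007 kg/m³.
Level flight ⇒ L = W = m·g = 17400 × 9.81 = 1.7069×10^5 N.
Dynamic pressure q = 0.5 × 1.007 × 160² = 12890 Pa.
CL = 2W/(ρv²S) = 2×1.7069×10^5/(1.007×160²×37.4) = 0.3541.
CD = 0.0191 + 0.0499 × 0.3541² = 0.02536.
D = q·S·CD = 12890 × 37.4 × 0.02536 = 12220 N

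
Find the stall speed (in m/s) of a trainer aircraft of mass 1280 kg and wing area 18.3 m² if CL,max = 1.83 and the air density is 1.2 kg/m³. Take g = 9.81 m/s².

V_stall = 25 m/s

Weight W = mg = 1280 × 9.81 = 12560 N.
V_stall = √(2W/(ρ·S·CL,max)) = √(2 × 12560 / (1.2 × 18.3 × 1.83))
V_stall = √624.9 = 25 m/s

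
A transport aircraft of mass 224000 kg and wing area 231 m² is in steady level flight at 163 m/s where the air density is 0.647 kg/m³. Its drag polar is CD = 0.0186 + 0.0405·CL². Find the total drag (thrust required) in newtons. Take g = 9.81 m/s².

D = 1.35×10^5 N

In steady level flight, lift balances weight: W = mg = 224000 × 9.81 = 2.1974×10^6 N.
Dynamic pressure q = 0.5 × 0.647 × 163² = 8595 Pa.
CL = W/(q·S) = 2.1974×10^6 / (8595 × 231) = 1.107.
CD = 0.0186 + 0.0405 × 1.107² = 0.06821.
D = q·S·CD = 8595 × 231 × 0.06821 = 1.354×10^5 N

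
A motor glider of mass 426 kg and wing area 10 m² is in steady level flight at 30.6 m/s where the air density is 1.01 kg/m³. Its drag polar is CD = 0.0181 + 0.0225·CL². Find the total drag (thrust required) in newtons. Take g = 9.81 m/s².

D = 169 N

Level flight ⇒ L = W = m·g = 426 × 9.81 = 4179.1 N.
q = ½ρv² = ½ × 1.01 × 30.6² = 472.9 Pa.
CL = W/(q·S) = 4179.1 / (472.9 × 10) = 0.8838.
CD = 0.0181 + 0.0225 × 0.8838² = 0.03567.
D = q·S·CD = 472.9 × 10 × 0.03567 = 168.7 N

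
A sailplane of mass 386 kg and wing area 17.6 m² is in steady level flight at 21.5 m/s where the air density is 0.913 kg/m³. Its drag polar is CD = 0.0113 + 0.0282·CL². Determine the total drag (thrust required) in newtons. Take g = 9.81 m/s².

D = 151 N

Level flight ⇒ L = W = m·g = 386 × 9.81 = 3786.7 N.
Dynamic pressure q = 0.5 × 0.913 × 21.5² = 211 Pa.
CL = W/(q·S) = 3786.7 / (211 × 17.6) = 1.02.
CD = 0.0113 + 0.0282 × 1.02² = 0.04062.
D = q·S·CD = 211 × 17.6 × 0.04062 = 150.8 N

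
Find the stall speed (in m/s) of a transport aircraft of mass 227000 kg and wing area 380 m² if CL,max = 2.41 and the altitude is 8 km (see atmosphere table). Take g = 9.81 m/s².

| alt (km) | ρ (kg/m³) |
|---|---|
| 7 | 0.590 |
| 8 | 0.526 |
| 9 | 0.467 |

V_stall = 96.2 m/s

At 8 km, from the table: ρ = 0.526 kg/m³.
Weight W = mg = 227000 × 9.81 = 2.227×10^6 N.
From L = ½ρV²S·CL,max = W: V_stall = √(2W/(ρSCL,max)) = √(2·2.227×10^6/(0.526·380·2.41))
V_stall = √9246 = 96.2 m/s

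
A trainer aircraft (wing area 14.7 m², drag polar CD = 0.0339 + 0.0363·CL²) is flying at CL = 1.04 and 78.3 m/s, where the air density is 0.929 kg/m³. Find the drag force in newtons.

CD = 0.0339 + 0.0363 × 1.04² = 0.07316
D = ½ρv²S·CD = ½ × 0.929 × 78.3² × 14.7 × 0.07316 = 3060 N

D = 3060 N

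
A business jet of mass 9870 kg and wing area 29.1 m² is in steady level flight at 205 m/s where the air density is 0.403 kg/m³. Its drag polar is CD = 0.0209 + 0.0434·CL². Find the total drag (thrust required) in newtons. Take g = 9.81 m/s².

D = 6800 N

Weight W = mg = 9870 × 9.81 = 96825 N; in level flight L = W.
q = ½ρv² = ½ × 0.403 × 205² = 8468 Pa.
CL = W/(q·S) = 96825 / (8468 × 29.1) = 0.3929.
CD = 0.0209 + 0.0434 × 0.3929² = 0.0276.
D = q·S·CD = 8468 × 29.1 × 0.0276 = 6801 N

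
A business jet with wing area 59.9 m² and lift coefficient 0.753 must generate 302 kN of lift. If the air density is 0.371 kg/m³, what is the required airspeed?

v = 190 m/s

L = ½ρv²S·CL ⇒ v = √(2L/(ρ·S·CL))
v = √(2 × 3.02×10^5 / (0.371 × 59.9 × 0.753)) = √36090 = 190 m/s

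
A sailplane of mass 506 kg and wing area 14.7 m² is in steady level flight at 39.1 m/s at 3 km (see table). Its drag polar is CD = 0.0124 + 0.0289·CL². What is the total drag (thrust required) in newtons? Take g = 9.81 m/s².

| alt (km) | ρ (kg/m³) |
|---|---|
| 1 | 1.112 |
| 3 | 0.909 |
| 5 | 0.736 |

At 3 km, from the table: ρ = 0.909 kg/m³.
In steady level flight, lift balances weight: W = mg = 506 × 9.81 = 4963.9 N.
q = ½ρv² = ½ × 0.909 × 39.1² = 694.8 Pa.
CL = 2W/(ρv²S) = 2×4963.9/(0.909×39.1²×14.7) = 0.486.
CD = 0.0124 + 0.0289 × 0.486² = 0.01923.
D = q·S·CD = 694.8 × 14.7 × 0.01923 = 196.4 N

D = 196 N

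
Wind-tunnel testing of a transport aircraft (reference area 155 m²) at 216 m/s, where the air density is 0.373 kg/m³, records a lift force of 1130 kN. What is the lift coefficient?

CL = 0.838

From L = ½ρv²S·CL, rearranging gives CL = 2L/(ρv²S).
CL = 2 × 1.13×10^6 / (0.373 × 216² × 155) = 0.838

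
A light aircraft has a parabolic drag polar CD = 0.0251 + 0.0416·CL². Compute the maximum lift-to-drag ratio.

(L/D)max = 15.5

For CD = CD0 + K·CL², (L/D)max occurs at CL* = √(CD0/K) and equals 1/(2√(K·CD0)).
(L/D)max = 1/(2√(0.0416 × 0.0251)) = 1/(2 × 0.03231) = 15.5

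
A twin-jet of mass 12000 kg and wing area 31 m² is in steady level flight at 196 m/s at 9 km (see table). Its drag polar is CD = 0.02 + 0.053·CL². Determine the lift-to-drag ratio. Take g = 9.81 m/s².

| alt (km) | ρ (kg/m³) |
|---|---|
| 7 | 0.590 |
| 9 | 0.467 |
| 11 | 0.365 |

L/D = 14.4

At 9 km, from the table: ρ = 0.467 kg/m³.
In steady level flight, lift balances weight: W = mg = 12000 × 9.81 = 1.1772×10^5 N.
Dynamic pressure q = 0.5 × 0.467 × 196² = 8970 Pa.
CL = W/(q·S) = 1.1772×10^5 / (8970 × 31) = 0.4233.
CD = 0.02 + 0.053 × 0.4233² = 0.0295.
L/D = CL/CD = 0.4233 / 0.0295 = 14.4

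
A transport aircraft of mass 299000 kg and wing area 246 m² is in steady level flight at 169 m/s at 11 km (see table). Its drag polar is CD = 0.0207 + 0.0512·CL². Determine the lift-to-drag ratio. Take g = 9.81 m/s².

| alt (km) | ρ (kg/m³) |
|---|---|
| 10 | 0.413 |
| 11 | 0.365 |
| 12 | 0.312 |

L/D = 7.93

At 11 km, from the table: ρ = 0.365 kg/m³.
Level flight ⇒ L = W = m·g = 299000 × 9.81 = 2.9332×10^6 N.
Dynamic pressure q = 0.5 × 0.365 × 169² = 5212 Pa.
Required CL = L/(qS) = 2.9332×10^6/(5212·246) = 2.288.
CD = 0.0207 + 0.0512 × 2.288² = 0.2886.
L/D = CL/CD = 2.288 / 0.2886 = 7.93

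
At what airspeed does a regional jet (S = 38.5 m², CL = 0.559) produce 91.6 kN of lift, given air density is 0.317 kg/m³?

v = 164 m/s

L = ½ρv²S·CL ⇒ v = √(2L/(ρ·S·CL))
v = √(2 × 91600 / (0.317 × 38.5 × 0.559)) = √26850 = 164 m/s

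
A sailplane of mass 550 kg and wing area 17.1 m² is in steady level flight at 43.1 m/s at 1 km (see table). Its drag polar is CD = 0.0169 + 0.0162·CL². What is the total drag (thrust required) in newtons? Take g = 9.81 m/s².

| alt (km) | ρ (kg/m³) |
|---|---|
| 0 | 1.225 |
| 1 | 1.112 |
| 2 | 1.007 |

D = 325 N

At 1 km, from the table: ρ = 1.112 kg/m³.
Level flight ⇒ L = W = m·g = 550 × 9.81 = 5395.5 N.
q = ½ρv² = ½ × 1.112 × 43.1² = 1033 Pa.
CL = 2W/(ρv²S) = 2×5395.5/(1.112×43.1²×17.1) = 0.3055.
CD = 0.0169 + 0.0162 × 0.3055² = 0.01841.
D = q·S·CD = 1033 × 17.1 × 0.01841 = 325.2 N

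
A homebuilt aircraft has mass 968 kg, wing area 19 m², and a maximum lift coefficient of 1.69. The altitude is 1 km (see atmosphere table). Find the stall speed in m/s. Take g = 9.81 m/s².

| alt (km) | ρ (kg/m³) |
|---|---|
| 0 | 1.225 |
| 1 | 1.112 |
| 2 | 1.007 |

V_stall = 23.1 m/s

At 1 km, from the table: ρ = 1.112 kg/m³.
At stall, lift equals weight: L = W = m·g = 968 × 9.81 = 9496 N.
From L = ½ρV²S·CL,max = W: V_stall = √(2W/(ρSCL,max)) = √(2·9496/(1.112·19·1.69))
V_stall = √531.9 = 23.1 m/s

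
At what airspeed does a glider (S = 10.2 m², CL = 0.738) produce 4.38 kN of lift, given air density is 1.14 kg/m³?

L = ½ρv²S·CL ⇒ v = √(2L/(ρ·S·CL))
v = √(2 × 4380 / (1.14 × 10.2 × 0.738)) = √1021 = 32 m/s

v = 32 m/s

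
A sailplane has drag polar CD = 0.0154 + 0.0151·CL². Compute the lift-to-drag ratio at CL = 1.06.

CD = 0.0154 + 0.0151 × 1.06² = 0.03237
L/D = CL/CD = 1.06 / 0.03237 = 32.8

L/D = 32.8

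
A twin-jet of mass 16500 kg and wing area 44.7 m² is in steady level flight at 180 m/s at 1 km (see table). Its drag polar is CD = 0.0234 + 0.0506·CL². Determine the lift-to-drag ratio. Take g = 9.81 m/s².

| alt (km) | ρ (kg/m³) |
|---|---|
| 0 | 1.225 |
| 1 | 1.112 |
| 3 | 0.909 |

L/D = 7.9

At 1 km, from the table: ρ = 1.112 kg/m³.
Level flight ⇒ L = W = m·g = 16500 × 9.81 = 1.6186×10^5 N.
Dynamic pressure q = 0.5 × 1.112 × 180² = 18010 Pa.
Required CL = L/(qS) = 1.6186×10^5/(18010·44.7) = 0.201.
CD = 0.0234 + 0.0506 × 0.201² = 0.02544.
L/D = CL/CD = 0.201 / 0.02544 = 7.9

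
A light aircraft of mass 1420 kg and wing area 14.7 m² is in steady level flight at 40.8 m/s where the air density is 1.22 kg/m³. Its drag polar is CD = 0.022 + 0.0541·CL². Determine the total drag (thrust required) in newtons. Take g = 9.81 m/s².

Level flight ⇒ L = W = m·g = 1420 × 9.81 = 13930 N.
q = ½ρv² = ½ × 1.22 × 40.8² = 1015 Pa.
Required CL = L/(qS) = 13930/(1015·14.7) = 0.9332.
CD = 0.022 + 0.0541 × 0.9332² = 0.06912.
D = q·S·CD = 1015 × 14.7 × 0.06912 = 1032 N

D = 1030 N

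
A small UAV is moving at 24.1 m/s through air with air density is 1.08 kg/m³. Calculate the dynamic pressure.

q = 314 Pa

q = ½ρv² = ½ × 1.08 × 24.1² = 314 Pa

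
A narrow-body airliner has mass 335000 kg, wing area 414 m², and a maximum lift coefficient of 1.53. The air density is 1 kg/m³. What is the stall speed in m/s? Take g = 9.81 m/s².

V_stall = 102 m/s

Weight W = mg = 335000 × 9.81 = 3.286×10^6 N.
From L = ½ρV²S·CL,max = W: V_stall = √(2W/(ρSCL,max)) = √(2·3.286×10^6/(1·414·1.53))
V_stall = √10380 = 102 m/s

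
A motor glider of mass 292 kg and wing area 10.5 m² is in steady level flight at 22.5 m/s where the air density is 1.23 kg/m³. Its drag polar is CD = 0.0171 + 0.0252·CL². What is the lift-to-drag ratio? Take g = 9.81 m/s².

Weight W = mg = 292 × 9.81 = 2864.5 N; in level flight L = W.
Dynamic pressure q = 0.5 × 1.23 × 22.5² = 311.3 Pa.
CL = 2W/(ρv²S) = 2×2864.5/(1.23×22.5²×10.5) = 0.8762.
CD = 0.0171 + 0.0252 × 0.8762² = 0.03645.
L/D = CL/CD = 0.8762 / 0.03645 = 24

L/D = 24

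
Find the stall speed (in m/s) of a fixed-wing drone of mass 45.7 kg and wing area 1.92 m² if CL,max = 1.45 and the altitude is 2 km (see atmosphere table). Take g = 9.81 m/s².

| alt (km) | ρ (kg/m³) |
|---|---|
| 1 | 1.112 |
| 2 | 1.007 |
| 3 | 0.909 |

At 2 km, from the table: ρ = 1.007 kg/m³.
Stall occurs when L = W at CL,max. W = mg = 45.7 × 9.81 = 448.3 N.
From L = ½ρV²S·CL,max = W: V_stall = √(2W/(ρSCL,max)) = √(2·448.3/(1.007·1.92·1.45))
V_stall = √319.8 = 17.9 m/s

V_stall = 17.9 m/s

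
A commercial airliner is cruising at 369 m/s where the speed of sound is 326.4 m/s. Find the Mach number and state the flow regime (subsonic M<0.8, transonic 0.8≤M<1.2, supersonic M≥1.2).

M = 1.13 (transonic)

M = v/a = 369 / 326.4 = 1.13
M = 1.13 → transonic.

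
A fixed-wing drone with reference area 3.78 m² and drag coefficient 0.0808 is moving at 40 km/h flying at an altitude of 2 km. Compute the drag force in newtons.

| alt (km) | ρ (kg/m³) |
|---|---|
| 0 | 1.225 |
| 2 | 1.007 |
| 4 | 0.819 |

At 2 km, from the table: ρ = 1.007 kg/m³.
Convert speed: v = 40 km/h ÷ 3.6 = 11.11 m/s.
D = ½ρv²S·CD = ½ × 1.007 × 11.11² × 3.78 × 0.0808 = 19 N

D = 19 N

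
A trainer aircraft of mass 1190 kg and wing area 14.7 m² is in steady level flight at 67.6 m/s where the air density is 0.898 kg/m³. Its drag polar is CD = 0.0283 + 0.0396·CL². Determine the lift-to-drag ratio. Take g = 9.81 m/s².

L/D = 11.3

Weight W = mg = 1190 × 9.81 = 11674 N; in level flight L = W.
Dynamic pressure q = 0.5 × 0.898 × 67.6² = 2052 Pa.
Required CL = L/(qS) = 11674/(2052·14.7) = 0.387.
CD = 0.0283 + 0.0396 × 0.387² = 0.03423.
L/D = CL/CD = 0.387 / 0.03423 = 11.3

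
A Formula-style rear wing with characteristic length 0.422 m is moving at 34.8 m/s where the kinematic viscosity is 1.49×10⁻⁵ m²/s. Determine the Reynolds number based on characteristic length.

Re = 9.86×10^5

Re = v·c/ν = 34.8 × 0.422 / (1.49×10⁻⁵) = 9.86×10^5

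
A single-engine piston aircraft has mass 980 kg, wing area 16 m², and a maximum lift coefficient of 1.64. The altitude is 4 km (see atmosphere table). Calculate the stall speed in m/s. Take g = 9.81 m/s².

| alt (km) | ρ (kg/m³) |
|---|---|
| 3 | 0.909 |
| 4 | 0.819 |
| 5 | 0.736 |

V_stall = 29.9 m/s

At 4 km, from the table: ρ = 0.819 kg/m³.
Weight W = mg = 980 × 9.81 = 9614 N.
V_stall = √(2W/(ρ·S·CL,max)) = √(2 × 9614 / (0.819 × 16 × 1.64))
V_stall = √894.7 = 29.9 m/s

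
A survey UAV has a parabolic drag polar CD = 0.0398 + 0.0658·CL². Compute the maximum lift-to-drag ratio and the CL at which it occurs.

For CD = CD0 + K·CL², (L/D)max occurs at CL* = √(CD0/K) and equals 1/(2√(K·CD0)).
(L/D)max = 1/(2√(0.0658 × 0.0398)) = 1/(2 × 0.05117) = 9.77
CL* = √(0.0398/0.0658) = 0.778

(L/D)max = 9.77, at CL = 0.778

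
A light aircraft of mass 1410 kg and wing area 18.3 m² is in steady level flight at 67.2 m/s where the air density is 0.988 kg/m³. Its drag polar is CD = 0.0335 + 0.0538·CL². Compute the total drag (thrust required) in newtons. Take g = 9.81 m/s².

D = 1620 N

In steady level flight, lift balances weight: W = mg = 1410 × 9.81 = 13832 N.
Dynamic pressure q = 0.5 × 0.988 × 67.2² = 2231 Pa.
CL = 2W/(ρv²S) = 2×13832/(0.988×67.2²×18.3) = 0.3388.
CD = 0.0335 + 0.0538 × 0.3388² = 0.03968.
D = q·S·CD = 2231 × 18.3 × 0.03968 = 1620 N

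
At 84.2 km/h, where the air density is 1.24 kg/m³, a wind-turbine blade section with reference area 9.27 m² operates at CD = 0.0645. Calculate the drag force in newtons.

Convert speed: v = 84.2 km/h ÷ 3.6 = 23.39 m/s.
D = ½ρv²S·CD = ½ × 1.24 × 23.39² × 9.27 × 0.0645 = 203 N

D = 203 N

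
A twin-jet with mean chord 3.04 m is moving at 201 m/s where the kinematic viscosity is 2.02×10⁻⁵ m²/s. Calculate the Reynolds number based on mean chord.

Re = v·c/ν = 201 × 3.04 / (2.02×10⁻⁵) = 3.02×10^7

Re = 3.02×10^7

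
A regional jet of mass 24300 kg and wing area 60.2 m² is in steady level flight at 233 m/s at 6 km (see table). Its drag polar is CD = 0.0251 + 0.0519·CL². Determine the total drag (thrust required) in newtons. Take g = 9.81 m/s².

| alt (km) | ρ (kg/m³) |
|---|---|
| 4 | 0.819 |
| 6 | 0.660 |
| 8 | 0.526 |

At 6 km, from the table: ρ = 0.660 kg/m³.
Weight W = mg = 24300 × 9.81 = 2.3838×10^5 N; in level flight L = W.
q = ½ρv² = ½ × 0.66 × 233² = 17920 Pa.
Required CL = L/(qS) = 2.3838×10^5/(17920·60.2) = 0.221.
CD = 0.0251 + 0.0519 × 0.221² = 0.02764.
D = q·S·CD = 17920 × 60.2 × 0.02764 = 29810 N

D = 29800 N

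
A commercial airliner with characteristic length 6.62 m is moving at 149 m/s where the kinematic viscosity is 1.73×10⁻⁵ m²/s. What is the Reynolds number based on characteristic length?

Re = 5.7×10^7

Re = v·c/ν = 149 × 6.62 / (1.73×10⁻⁵) = 5.7×10^7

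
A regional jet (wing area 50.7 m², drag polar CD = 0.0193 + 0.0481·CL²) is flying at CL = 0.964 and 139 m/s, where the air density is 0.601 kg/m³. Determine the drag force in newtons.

D = 18800 N

CD = 0.0193 + 0.0481 × 0.964² = 0.064
D = ½ρv²S·CD = ½ × 0.601 × 139² × 50.7 × 0.064 = 18800 N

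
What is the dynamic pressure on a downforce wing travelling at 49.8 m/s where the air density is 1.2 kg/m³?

q = 1490 Pa

q = ½ρv² = ½ × 1.2 × 49.8² = 1490 Pa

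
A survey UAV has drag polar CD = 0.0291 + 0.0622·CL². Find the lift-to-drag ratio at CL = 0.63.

L/D = 11.7

CD = 0.0291 + 0.0622 × 0.63² = 0.05379
L/D = CL/CD = 0.63 / 0.05379 = 11.7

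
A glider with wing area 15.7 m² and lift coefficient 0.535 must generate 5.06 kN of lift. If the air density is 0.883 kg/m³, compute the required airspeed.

L = ½ρv²S·CL ⇒ v = √(2L/(ρ·S·CL))
v = √(2 × 5060 / (0.883 × 15.7 × 0.535)) = √1364 = 36.9 m/s

v = 36.9 m/s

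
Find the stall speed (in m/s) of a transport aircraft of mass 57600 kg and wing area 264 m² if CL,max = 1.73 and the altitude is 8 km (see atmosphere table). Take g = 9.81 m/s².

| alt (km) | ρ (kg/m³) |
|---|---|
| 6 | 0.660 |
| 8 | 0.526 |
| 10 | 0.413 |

V_stall = 68.6 m/s

At 8 km, from the table: ρ = 0.526 kg/m³.
At stall, lift equals weight: L = W = m·g = 57600 × 9.81 = 5.651×10^5 N.
V_stall = √(2W/(ρ·S·CL,max)) = √(2 × 5.651×10^5 / (0.526 × 264 × 1.73))
V_stall = √4704 = 68.6 m/s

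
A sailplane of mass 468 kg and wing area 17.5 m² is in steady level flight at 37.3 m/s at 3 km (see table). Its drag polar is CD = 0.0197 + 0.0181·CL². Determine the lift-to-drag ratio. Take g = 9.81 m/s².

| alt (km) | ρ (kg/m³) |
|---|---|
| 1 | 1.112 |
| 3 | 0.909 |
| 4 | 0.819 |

At 3 km, from the table: ρ = 0.909 kg/m³.
Weight W = mg = 468 × 9.81 = 4591.1 N; in level flight L = W.
q = ½ρv² = ½ × 0.909 × 37.3² = 632.3 Pa.
Required CL = L/(qS) = 4591.1/(632.3·17.5) = 0.4149.
CD = 0.0197 + 0.0181 × 0.4149² = 0.02282.
L/D = CL/CD = 0.4149 / 0.02282 = 18.2

L/D = 18.2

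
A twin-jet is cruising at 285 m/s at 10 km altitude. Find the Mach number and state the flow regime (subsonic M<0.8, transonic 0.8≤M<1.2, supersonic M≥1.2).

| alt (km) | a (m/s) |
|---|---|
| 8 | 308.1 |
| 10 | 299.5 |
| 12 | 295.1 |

At 10 km, from the table: a = 299.5 m/s.
M = v/a = 285 / 299.5 = 0.952
M = 0.952 → transonic.

M = 0.952 (transonic)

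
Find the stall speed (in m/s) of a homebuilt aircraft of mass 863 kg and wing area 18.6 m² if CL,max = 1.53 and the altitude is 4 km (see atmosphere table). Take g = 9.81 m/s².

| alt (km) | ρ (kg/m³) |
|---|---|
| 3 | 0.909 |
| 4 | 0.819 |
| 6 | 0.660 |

At 4 km, from the table: ρ = 0.819 kg/m³.
At stall, lift equals weight: L = W = m·g = 863 × 9.81 = 8466 N.
From L = ½ρV²S·CL,max = W: V_stall = √(2W/(ρSCL,max)) = √(2·8466/(0.819·18.6·1.53))
V_stall = √726.5 = 27 m/s

V_stall = 27 m/s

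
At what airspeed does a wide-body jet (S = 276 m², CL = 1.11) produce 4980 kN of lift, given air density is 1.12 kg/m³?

v = 170 m/s

L = ½ρv²S·CL ⇒ v = √(2L/(ρ·S·CL))
v = √(2 × 4.98×10^6 / (1.12 × 276 × 1.11)) = √29030 = 170 m/s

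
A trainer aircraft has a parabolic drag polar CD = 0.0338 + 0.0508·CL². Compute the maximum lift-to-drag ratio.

(L/D)max = 12.1

For CD = CD0 + K·CL², (L/D)max occurs at CL* = √(CD0/K) and equals 1/(2√(K·CD0)).
(L/D)max = 1/(2√(0.0508 × 0.0338)) = 1/(2 × 0.04144) = 12.1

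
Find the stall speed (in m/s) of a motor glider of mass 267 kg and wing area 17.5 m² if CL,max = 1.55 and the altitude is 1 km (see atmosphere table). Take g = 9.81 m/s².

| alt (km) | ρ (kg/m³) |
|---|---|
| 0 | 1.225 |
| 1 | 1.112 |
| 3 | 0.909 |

At 1 km, from the table: ρ = 1.112 kg/m³.
Stall occurs when L = W at CL,max. W = mg = 267 × 9.81 = 2619 N.
V_stall = √(2W/(ρ·S·CL,max)) = √(2 × 2619 / (1.112 × 17.5 × 1.55))
V_stall = √173.7 = 13.2 m/s

V_stall = 13.2 m/s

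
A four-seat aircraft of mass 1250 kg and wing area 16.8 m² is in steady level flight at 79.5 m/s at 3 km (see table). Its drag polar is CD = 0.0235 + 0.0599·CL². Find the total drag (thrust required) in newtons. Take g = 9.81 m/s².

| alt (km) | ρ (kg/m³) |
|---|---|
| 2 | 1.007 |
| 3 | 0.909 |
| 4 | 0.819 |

D = 1320 N

At 3 km, from the table: ρ = 0.909 kg/m³.
Level flight ⇒ L = W = m·g = 1250 × 9.81 = 12262 N.
Dynamic pressure q = 0.5 × 0.909 × 79.5² = 2873 Pa.
CL = W/(q·S) = 12262 / (2873 × 16.8) = 0.2541.
CD = 0.0235 + 0.0599 × 0.2541² = 0.02737.
D = q·S·CD = 2873 × 16.8 × 0.02737 = 1321 N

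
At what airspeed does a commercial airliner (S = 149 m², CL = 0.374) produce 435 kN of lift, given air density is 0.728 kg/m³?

L = ½ρv²S·CL ⇒ v = √(2L/(ρ·S·CL))
v = √(2 × 4.35×10^5 / (0.728 × 149 × 0.374)) = √21450 = 146 m/s

v = 146 m/s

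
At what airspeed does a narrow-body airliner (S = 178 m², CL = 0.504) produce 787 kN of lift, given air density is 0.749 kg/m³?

L = ½ρv²S·CL ⇒ v = √(2L/(ρ·S·CL))
v = √(2 × 7.87×10^5 / (0.749 × 178 × 0.504)) = √23420 = 153 m/s

v = 153 m/s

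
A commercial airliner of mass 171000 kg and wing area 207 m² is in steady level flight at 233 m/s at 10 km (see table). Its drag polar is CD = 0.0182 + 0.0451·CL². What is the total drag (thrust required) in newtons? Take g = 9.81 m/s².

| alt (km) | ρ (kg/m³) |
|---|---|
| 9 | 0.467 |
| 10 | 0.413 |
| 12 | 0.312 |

At 10 km, from the table: ρ = 0.413 kg/m³.
Weight W = mg = 171000 × 9.81 = 1.6775×10^6 N; in level flight L = W.
q = ½ρv² = ½ × 0.413 × 233² = 11210 Pa.
CL = 2W/(ρv²S) = 2×1.6775×10^6/(0.413×233²×207) = 0.7229.
CD = 0.0182 + 0.0451 × 0.7229² = 0.04177.
D = q·S·CD = 11210 × 207 × 0.04177 = 96920 N

D = 96900 N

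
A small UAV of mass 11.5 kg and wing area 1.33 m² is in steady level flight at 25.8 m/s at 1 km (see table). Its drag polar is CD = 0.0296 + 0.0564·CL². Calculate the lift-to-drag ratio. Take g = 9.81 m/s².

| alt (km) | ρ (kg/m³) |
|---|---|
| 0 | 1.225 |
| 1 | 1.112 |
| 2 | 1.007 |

At 1 km, from the table: ρ = 1.112 kg/m³.
In steady level flight, lift balances weight: W = mg = 11.5 × 9.81 = 112.82 N.
Dynamic pressure q = 0.5 × 1.112 × 25.8² = 370.1 Pa.
Required CL = L/(qS) = 112.82/(370.1·1.33) = 0.2292.
CD = 0.0296 + 0.0564 × 0.2292² = 0.03256.
L/D = CL/CD = 0.2292 / 0.03256 = 7.04

L/D = 7.04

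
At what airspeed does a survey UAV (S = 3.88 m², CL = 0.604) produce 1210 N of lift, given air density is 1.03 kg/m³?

v = 31.7 m/s

L = ½ρv²S·CL ⇒ v = √(2L/(ρ·S·CL))
v = √(2 × 1210 / (1.03 × 3.88 × 0.604)) = √1003 = 31.7 m/s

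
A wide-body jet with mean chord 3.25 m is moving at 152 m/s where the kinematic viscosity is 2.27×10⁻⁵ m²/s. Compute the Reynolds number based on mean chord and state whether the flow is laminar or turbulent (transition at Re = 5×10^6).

Re = 2.18×10^7 (turbulent)

Re = v·c/ν = 152 × 3.25 / (2.27×10⁻⁵) = 2.18×10^7
Since 2.18×10^7 > 5×10^6, the flow is turbulent.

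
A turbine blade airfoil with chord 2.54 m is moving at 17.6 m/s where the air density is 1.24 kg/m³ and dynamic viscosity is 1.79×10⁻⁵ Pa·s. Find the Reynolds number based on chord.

Re = ρ·v·c/μ = 1.24 × 17.6 × 2.54 / (1.79×10⁻⁵) = 3.1×10^6

Re = 3.1×10^6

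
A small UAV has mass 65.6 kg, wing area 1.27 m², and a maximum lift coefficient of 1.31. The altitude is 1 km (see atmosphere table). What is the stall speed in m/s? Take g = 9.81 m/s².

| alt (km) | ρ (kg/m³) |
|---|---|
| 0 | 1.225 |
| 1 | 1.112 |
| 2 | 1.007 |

At 1 km, from the table: ρ = 1.112 kg/m³.
At stall, lift equals weight: L = W = m·g = 65.6 × 9.81 = 643.5 N.
From L = ½ρV²S·CL,max = W: V_stall = √(2W/(ρSCL,max)) = √(2·643.5/(1.112·1.27·1.31))
V_stall = √695.7 = 26.4 m/s

V_stall = 26.4 m/s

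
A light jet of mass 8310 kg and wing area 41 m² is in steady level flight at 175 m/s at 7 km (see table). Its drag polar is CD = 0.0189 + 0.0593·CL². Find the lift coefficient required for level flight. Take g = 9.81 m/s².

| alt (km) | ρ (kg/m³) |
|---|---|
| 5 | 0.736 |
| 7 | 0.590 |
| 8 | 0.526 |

CL = 0.22

At 7 km, from the table: ρ = 0.590 kg/m³.
Level flight ⇒ L = W = m·g = 8310 × 9.81 = 81521 N.
Dynamic pressure q = 0.5 × 0.59 × 175² = 9034 Pa.
Required CL = L/(qS) = 81521/(9034·41) = 0.2201.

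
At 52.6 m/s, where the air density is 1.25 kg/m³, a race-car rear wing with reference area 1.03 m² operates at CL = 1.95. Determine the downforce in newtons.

L = 3470 N

L = ½ρv²S·CL = ½ × 1.25 × 52.6² × 1.03 × 1.95 = 3470 N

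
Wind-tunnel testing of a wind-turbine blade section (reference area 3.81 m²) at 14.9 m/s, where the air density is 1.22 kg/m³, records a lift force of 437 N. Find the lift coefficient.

From L = ½ρv²S·CL, rearranging gives CL = 2L/(ρv²S).
CL = 2 × 437 / (1.22 × 14.9² × 3.81) = 0.847

CL = 0.847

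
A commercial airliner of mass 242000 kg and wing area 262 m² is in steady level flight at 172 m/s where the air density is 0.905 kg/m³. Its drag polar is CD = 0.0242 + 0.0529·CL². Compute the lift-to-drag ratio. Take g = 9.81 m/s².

L/D = 14

In steady level flight, lift balances weight: W = mg = 242000 × 9.81 = 2.374×10^6 N.
Dynamic pressure q = 0.5 × 0.905 × 172² = 13390 Pa.
CL = 2W/(ρv²S) = 2×2.374×10^6/(0.905×172²×262) = 0.6769.
CD = 0.0242 + 0.0529 × 0.6769² = 0.04844.
L/D = CL/CD = 0.6769 / 0.04844 = 14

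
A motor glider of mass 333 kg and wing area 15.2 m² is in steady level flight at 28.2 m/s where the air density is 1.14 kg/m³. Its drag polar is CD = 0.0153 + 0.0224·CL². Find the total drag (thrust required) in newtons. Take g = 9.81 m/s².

D = 140 N

Level flight ⇒ L = W = m·g = 333 × 9.81 = 3266.7 N.
Dynamic pressure q = 0.5 × 1.14 × 28.2² = 453.3 Pa.
CL = 2W/(ρv²S) = 2×3266.7/(1.14×28.2²×15.2) = 0.4741.
CD = 0.0153 + 0.0224 × 0.4741² = 0.02034.
D = q·S·CD = 453.3 × 15.2 × 0.02034 = 140.1 N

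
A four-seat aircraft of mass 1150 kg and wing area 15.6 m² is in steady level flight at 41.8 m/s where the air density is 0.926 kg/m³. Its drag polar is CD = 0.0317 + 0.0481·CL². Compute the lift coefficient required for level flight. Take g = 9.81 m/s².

CL = 0.894

Weight W = mg = 1150 × 9.81 = 11282 N; in level flight L = W.
Dynamic pressure q = 0.5 × 0.926 × 41.8² = 809 Pa.
Required CL = L/(qS) = 11282/(809·15.6) = 0.8939.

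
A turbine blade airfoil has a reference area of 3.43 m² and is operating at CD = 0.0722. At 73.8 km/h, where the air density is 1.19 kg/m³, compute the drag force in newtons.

Convert speed: v = 73.8 km/h ÷ 3.6 = 20.5 m/s.
D = ½ρv²S·CD = ½ × 1.19 × 20.5² × 3.43 × 0.0722 = 61.9 N

D = 61.9 N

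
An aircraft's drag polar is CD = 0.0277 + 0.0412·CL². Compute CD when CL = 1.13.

CD = 0.0277 + 0.0412 × 1.13² = 0.0277 + 0.05261 = 0.0803

CD = 0.0803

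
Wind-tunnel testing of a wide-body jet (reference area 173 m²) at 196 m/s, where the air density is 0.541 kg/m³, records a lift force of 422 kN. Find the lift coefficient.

CL = 0.235

From L = ½ρv²S·CL, rearranging gives CL = 2L/(ρv²S).
CL = 2 × 4.22×10^5 / (0.541 × 196² × 173) = 0.235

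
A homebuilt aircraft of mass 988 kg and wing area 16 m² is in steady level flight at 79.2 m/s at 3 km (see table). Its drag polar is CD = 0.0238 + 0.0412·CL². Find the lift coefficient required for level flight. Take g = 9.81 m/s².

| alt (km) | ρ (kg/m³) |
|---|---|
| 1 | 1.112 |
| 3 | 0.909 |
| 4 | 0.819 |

CL = 0.212

At 3 km, from the table: ρ = 0.909 kg/m³.
Level flight ⇒ L = W = m·g = 988 × 9.81 = 9692.3 N.
q = ½ρv² = ½ × 0.909 × 79.2² = 2851 Pa.
CL = W/(q·S) = 9692.3 / (2851 × 16) = 0.2125.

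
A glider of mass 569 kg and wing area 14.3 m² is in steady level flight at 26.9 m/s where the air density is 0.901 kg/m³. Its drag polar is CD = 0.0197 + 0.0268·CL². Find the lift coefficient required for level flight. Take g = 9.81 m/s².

CL = 1.2

In steady level flight, lift balances weight: W = mg = 569 × 9.81 = 5581.9 N.
q = ½ρv² = ½ × 0.901 × 26.9² = 326 Pa.
Required CL = L/(qS) = 5581.9/(326·14.3) = 1.197.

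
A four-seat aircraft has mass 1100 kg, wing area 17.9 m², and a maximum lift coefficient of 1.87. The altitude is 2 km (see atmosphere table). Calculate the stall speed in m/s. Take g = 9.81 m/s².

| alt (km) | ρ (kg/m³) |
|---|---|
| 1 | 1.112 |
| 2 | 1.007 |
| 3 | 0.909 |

V_stall = 25.3 m/s

At 2 km, from the table: ρ = 1.007 kg/m³.
Stall occurs when L = W at CL,max. W = mg = 1100 × 9.81 = 10790 N.
V_stall = √(2W/(ρ·S·CL,max)) = √(2 × 10790 / (1.007 × 17.9 × 1.87))
V_stall = √640.3 = 25.3 m/s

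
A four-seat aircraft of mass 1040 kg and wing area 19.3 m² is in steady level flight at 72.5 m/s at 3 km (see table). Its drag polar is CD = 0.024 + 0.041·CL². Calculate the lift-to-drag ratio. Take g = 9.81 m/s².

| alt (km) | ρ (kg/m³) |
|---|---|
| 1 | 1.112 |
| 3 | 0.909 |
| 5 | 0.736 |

At 3 km, from the table: ρ = 0.909 kg/m³.
Weight W = mg = 1040 × 9.81 = 10202 N; in level flight L = W.
q = ½ρv² = ½ × 0.909 × 72.5² = 2389 Pa.
CL = W/(q·S) = 10202 / (2389 × 19.3) = 0.2213.
CD = 0.024 + 0.041 × 0.2213² = 0.02601.
L/D = CL/CD = 0.2213 / 0.02601 = 8.51

L/D = 8.51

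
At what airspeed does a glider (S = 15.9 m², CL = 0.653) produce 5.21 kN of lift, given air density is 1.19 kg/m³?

v = 29 m/s

L = ½ρv²S·CL ⇒ v = √(2L/(ρ·S·CL))
v = √(2 × 5210 / (1.19 × 15.9 × 0.653)) = √843.4 = 29 m/s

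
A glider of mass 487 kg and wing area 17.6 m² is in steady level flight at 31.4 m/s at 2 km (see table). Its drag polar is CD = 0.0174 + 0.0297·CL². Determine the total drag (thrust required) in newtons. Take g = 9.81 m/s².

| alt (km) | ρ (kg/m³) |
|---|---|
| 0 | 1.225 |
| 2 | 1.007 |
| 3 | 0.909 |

At 2 km, from the table: ρ = 1.007 kg/m³.
In steady level flight, lift balances weight: W = mg = 487 × 9.81 = 4777.5 N.
q = ½ρv² = ½ × 1.007 × 31.4² = 496.4 Pa.
CL = W/(q·S) = 4777.5 / (496.4 × 17.6) = 0.5468.
CD = 0.0174 + 0.0297 × 0.5468² = 0.02628.
D = q·S·CD = 496.4 × 17.6 × 0.02628 = 229.6 N

D = 230 N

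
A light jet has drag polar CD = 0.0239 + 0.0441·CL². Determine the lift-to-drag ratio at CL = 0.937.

L/D = 15

CD = 0.0239 + 0.0441 × 0.937² = 0.06262
L/D = CL/CD = 0.937 / 0.06262 = 15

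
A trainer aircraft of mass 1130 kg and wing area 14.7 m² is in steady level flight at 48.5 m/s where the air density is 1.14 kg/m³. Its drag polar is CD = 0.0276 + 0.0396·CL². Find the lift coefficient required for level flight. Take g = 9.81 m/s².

Weight W = mg = 1130 × 9.81 = 11085 N; in level flight L = W.
Dynamic pressure q = 0.5 × 1.14 × 48.5² = 1341 Pa.
Required CL = L/(qS) = 11085/(1341·14.7) = 0.5624.

CL = 0.562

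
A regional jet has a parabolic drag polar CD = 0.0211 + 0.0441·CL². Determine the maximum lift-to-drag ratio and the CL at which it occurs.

(L/D)max = 16.4, at CL = 0.692

For CD = CD0 + K·CL², (L/D)max occurs at CL* = √(CD0/K) and equals 1/(2√(K·CD0)).
(L/D)max = 1/(2√(0.0441 × 0.0211)) = 1/(2 × 0.0305) = 16.4
CL* = √(0.0211/0.0441) = 0.692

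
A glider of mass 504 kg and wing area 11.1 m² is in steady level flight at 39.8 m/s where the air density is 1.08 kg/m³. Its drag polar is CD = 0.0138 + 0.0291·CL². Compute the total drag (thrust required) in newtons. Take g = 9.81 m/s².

D = 206 N

In steady level flight, lift balances weight: W = mg = 504 × 9.81 = 4944.2 N.
q = ½ρv² = ½ × 1.08 × 39.8² = 855.4 Pa.
Required CL = L/(qS) = 4944.2/(855.4·11.1) = 0.5207.
CD = 0.0138 + 0.0291 × 0.5207² = 0.02169.
D = q·S·CD = 855.4 × 11.1 × 0.02169 = 205.9 N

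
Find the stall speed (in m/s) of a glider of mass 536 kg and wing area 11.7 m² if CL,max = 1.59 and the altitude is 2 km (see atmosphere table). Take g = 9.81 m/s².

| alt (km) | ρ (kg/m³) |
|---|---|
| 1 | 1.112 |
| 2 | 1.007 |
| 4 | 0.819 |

At 2 km, from the table: ρ = 1.007 kg/m³.
Weight W = mg = 536 × 9.81 = 5258 N.
From L = ½ρV²S·CL,max = W: V_stall = √(2W/(ρSCL,max)) = √(2·5258/(1.007·11.7·1.59))
V_stall = √561.4 = 23.7 m/s

V_stall = 23.7 m/s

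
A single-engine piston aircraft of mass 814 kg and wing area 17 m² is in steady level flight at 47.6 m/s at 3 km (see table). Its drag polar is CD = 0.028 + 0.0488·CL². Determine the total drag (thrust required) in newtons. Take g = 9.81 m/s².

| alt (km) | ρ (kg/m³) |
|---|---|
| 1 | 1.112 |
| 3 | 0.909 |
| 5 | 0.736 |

At 3 km, from the table: ρ = 0.909 kg/m³.
In steady level flight, lift balances weight: W = mg = 814 × 9.81 = 7985.3 N.
q = ½ρv² = ½ × 0.909 × 47.6² = 1030 Pa.
CL = W/(q·S) = 7985.3 / (1030 × 17) = 0.4561.
CD = 0.028 + 0.0488 × 0.4561² = 0.03815.
D = q·S·CD = 1030 × 17 × 0.03815 = 667.9 N

D = 668 N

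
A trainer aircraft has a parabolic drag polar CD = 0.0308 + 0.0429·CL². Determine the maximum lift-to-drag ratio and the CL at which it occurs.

For CD = CD0 + K·CL², (L/D)max occurs at CL* = √(CD0/K) and equals 1/(2√(K·CD0)).
(L/D)max = 1/(2√(0.0429 × 0.0308)) = 1/(2 × 0.03635) = 13.8
CL* = √(0.0308/0.0429) = 0.847

(L/D)max = 13.8, at CL = 0.847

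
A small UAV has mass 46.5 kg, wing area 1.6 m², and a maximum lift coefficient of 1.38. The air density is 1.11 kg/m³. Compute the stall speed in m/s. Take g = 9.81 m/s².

V_stall = 19.3 m/s

Stall occurs when L = W at CL,max. W = mg = 46.5 × 9.81 = 456.2 N.
V_stall = √(2W/(ρ·S·CL,max)) = √(2 × 456.2 / (1.11 × 1.6 × 1.38))
V_stall = √372.2 = 19.3 m/s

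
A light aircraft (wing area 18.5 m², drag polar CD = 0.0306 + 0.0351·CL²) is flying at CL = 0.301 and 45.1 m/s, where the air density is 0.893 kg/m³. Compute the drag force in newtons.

D = 568 N

CD = 0.0306 + 0.0351 × 0.301² = 0.03378
D = ½ρv²S·CD = ½ × 0.893 × 45.1² × 18.5 × 0.03378 = 568 N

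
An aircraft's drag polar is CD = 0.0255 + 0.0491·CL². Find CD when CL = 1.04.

CD = 0.0255 + 0.0491 × 1.04² = 0.0255 + 0.05311 = 0.0786

CD = 0.0786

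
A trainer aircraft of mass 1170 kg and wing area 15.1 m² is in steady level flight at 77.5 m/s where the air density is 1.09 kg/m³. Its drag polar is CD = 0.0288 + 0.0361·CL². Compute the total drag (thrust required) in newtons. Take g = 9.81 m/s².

D = 1520 N

Weight W = mg = 1170 × 9.81 = 11478 N; in level flight L = W.
Dynamic pressure q = 0.5 × 1.09 × 77.5² = 3273 Pa.
Required CL = L/(qS) = 11478/(3273·15.1) = 0.2322.
CD = 0.0288 + 0.0361 × 0.2322² = 0.03075.
D = q·S·CD = 3273 × 15.1 × 0.03075 = 1520 N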